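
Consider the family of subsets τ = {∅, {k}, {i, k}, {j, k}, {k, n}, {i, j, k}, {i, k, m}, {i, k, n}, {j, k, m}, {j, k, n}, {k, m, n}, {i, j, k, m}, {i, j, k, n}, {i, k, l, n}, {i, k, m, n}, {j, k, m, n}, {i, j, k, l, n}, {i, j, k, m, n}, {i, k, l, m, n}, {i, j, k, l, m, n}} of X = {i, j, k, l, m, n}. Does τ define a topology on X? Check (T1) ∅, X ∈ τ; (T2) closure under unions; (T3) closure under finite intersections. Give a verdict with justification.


τ is NOT a topology on X.

Axiom (T1): ∅ ∈ τ? Yes; X ∈ τ? Yes.
Axiom (T2/T3): check pairwise unions and intersections of members of τ.
Counterexample for (T3): {i, k, m} ∩ {j, k, m} = {k, m} ∉ τ. Therefore τ is NOT a topology.


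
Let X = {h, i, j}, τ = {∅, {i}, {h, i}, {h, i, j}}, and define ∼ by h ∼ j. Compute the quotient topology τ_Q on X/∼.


X/∼ = {[h=j], [i]}; |τ_Q| = 3.

Equivalence classes: [h=j], [i].
Quotient map π: X → X/∼ sends h ↦ [h=j], i ↦ [i], j ↦ [h=j].
For each subset V ⊆ X/∼, compute π^{-1}(V) ⊆ X and check whether π^{-1}(V) ∈ τ. V is open in τ_Q iff π^{-1}(V) ∈ τ.
  V = {}: π^{-1}(V) = ∅ ∈ τ ✓.
  V = {[h=j]}: π^{-1}(V) = {h, j} ∉ τ ✗.
  V = {[i]}: π^{-1}(V) = {i} ∈ τ ✓.
  V = {[h=j], [i]}: π^{-1}(V) = {h, i, j} ∈ τ ✓.
Open sets in the quotient: τ_Q = {{}, {[i]}, {[h=j], [i]}} (3 elements).


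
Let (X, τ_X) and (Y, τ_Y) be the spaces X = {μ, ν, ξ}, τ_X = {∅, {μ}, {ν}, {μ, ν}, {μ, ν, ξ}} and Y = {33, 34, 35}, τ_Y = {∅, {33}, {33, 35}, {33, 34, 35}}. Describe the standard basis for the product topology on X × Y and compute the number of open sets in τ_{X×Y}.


Basis B = {∅ × ∅, {μ} × {33}, {ν} × {33}, {μ} × {33, 35}, {μ, ν} × {33}, {ν} × {33, 35}, {μ} × {33, 34, 35}, {μ, ν, ξ} × {33}, {ν} × {33, 34, 35}, {μ, ν} × {33, 35}, {μ, ν} × {33, 34, 35}, {μ, ν, ξ} × {33, 35}, {μ, ν, ξ} × {33, 34, 35}}; |τ_{X×Y}| = 30.

Enumerate products U × V with U ∈ τ_X, V ∈ τ_Y (deduplicated):
  ∅ × ∅ = {} (∅)
  {μ} × {33} = {(μ,33)}
  {ν} × {33} = {(ν,33)}
  {μ} × {33, 35} = {(μ,33), (μ,35)}
  {μ, ν} × {33} = {(μ,33), (ν,33)}
  {ν} × {33, 35} = {(ν,33), (ν,35)}
  {μ} × {33, 34, 35} = {(μ,33), (μ,34), (μ,35)}
  {μ, ν, ξ} × {33} = {(μ,33), (ν,33), (ξ,33)}
  {ν} × {33, 34, 35} = {(ν,33), (ν,34), (ν,35)}
  {μ, ν} × {33, 35} = {(μ,33), (μ,35), (ν,33), (ν,35)}
  {μ, ν} × {33, 34, 35} = {(μ,33), (μ,34), (μ,35), (ν,33), (ν,34), (ν,35)}
  {μ, ν, ξ} × {33, 35} = {(μ,33), (μ,35), (ν,33), (ν,35), (ξ,33), (ξ,35)}
  {μ, ν, ξ} × {33, 34, 35} = {(μ,33), (μ,34), (μ,35), (ν,33), (ν,34), (ν,35), (ξ,33), (ξ,34), (ξ,35)}
These 13 distinct sets form the basis B.
Close under arbitrary unions to get τ_{X×Y}; counting gives |τ_{X×Y}| = 30.


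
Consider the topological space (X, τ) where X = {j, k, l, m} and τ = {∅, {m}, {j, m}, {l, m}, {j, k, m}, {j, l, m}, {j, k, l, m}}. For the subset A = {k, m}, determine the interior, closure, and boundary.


int(A) = {m}, cl(A) = {j, k, l, m}, ∂A = {j, k, l}.

Closed sets in (X, τ) are complements of opens:
  closed(X, τ) = {∅, {k}, {l}, {j, k}, {k, l}, {j, k, l}, {j, k, l, m}}.
int(A) = ⋃ {U ∈ τ : U ⊆ A}. Opens contained in A: ∅, {m}.
Taking the union of these: int(A) = {m}.
cl(A) = ⋂ {C closed : A ⊆ C}. Closed sets containing A: {j, k, l, m}.
Intersecting these: cl(A) = {j, k, l, m}.
∂A = cl(A) ∖ int(A) = {j, k, l, m} ∖ {m} = {j, k, l}.


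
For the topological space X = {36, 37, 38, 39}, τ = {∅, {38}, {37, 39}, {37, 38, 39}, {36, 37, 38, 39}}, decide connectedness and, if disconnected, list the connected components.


(X, τ) is connected.

Find clopen sets (U ∈ τ with X ∖ U ∈ τ):
  U = ∅, X ∖ U = {36, 37, 38, 39} — both open, so U is clopen.
  U = {36, 37, 38, 39}, X ∖ U = ∅ — both open, so U is clopen.
Only trivial clopens (∅ and X) exist, so (X, τ) is connected.
Compute connected components by grouping points that agree on all clopens:
  component: {36, 37, 38, 39}


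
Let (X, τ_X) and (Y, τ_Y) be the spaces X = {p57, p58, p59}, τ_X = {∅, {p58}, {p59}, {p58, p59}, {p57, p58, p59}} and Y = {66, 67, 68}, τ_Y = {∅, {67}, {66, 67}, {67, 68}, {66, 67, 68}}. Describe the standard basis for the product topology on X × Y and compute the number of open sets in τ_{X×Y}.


Basis B = {∅ × ∅, {p58} × {67}, {p59} × {67}, {p58} × {66, 67}, {p58} × {67, 68}, {p58, p59} × {67}, {p59} × {66, 67}, {p59} × {67, 68}, {p57, p58, p59} × {67}, {p58} × {66, 67, 68}, {p59} × {66, 67, 68}, {p58, p59} × {66, 67}, {p58, p59} × {67, 68}, {p57, p58, p59} × {66, 67}, {p57, p58, p59} × {67, 68}, {p58, p59} × {66, 67, 68}, {p57, p58, p59} × {66, 67, 68}}; |τ_{X×Y}| = 50.

Enumerate products U × V with U ∈ τ_X, V ∈ τ_Y (deduplicated):
  ∅ × ∅ = {} (∅)
  {p58} × {67} = {(p58,67)}
  {p59} × {67} = {(p59,67)}
  {p58} × {66, 67} = {(p58,66), (p58,67)}
  {p58} × {67, 68} = {(p58,67), (p58,68)}
  {p58, p59} × {67} = {(p58,67), (p59,67)}
  {p59} × {66, 67} = {(p59,66), (p59,67)}
  {p59} × {67, 68} = {(p59,67), (p59,68)}
  {p57, p58, p59} × {67} = {(p57,67), (p58,67), (p59,67)}
  {p58} × {66, 67, 68} = {(p58,66), (p58,67), (p58,68)}
  {p59} × {66, 67, 68} = {(p59,66), (p59,67), (p59,68)}
  {p58, p59} × {66, 67} = {(p58,66), (p58,67), (p59,66), (p59,67)}
  {p58, p59} × {67, 68} = {(p58,67), (p58,68), (p59,67), (p59,68)}
  {p57, p58, p59} × {66, 67} = {(p57,66), (p57,67), (p58,66), (p58,67), (p59,66), (p59,67)}
  {p57, p58, p59} × {67, 68} = {(p57,67), (p57,68), (p58,67), (p58,68), (p59,67), (p59,68)}
  {p58, p59} × {66, 67, 68} = {(p58,66), (p58,67), (p58,68), (p59,66), (p59,67), (p59,68)}
  {p57, p58, p59} × {66, 67, 68} = {(p57,66), (p57,67), (p57,68), (p58,66), (p58,67), (p58,68), (p59,66), (p59,67), (p59,68)}
These 17 distinct sets form the basis B.
Close under arbitrary unions to get τ_{X×Y}; counting gives |τ_{X×Y}| = 50.


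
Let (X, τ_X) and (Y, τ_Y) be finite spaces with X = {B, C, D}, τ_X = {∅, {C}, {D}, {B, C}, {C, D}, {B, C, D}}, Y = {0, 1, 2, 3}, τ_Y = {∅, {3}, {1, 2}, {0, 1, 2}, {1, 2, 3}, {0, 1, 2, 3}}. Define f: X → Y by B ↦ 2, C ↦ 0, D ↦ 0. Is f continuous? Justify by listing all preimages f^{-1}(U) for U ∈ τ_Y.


f is NOT continuous.

Compute f^{-1}(U) for each U ∈ τ_Y:
  U = ∅: f^{-1}(U) = ∅ ∈ τ_X ✓.
  U = {3}: f^{-1}(U) = ∅ ∈ τ_X ✓.
  U = {1, 2}: f^{-1}(U) = {B} ∉ τ_X ✗.
  U = {0, 1, 2}: f^{-1}(U) = {B, C, D} ∈ τ_X ✓.
  U = {1, 2, 3}: f^{-1}(U) = {B} ∉ τ_X ✗.
  U = {0, 1, 2, 3}: f^{-1}(U) = {B, C, D} ∈ τ_X ✓.
Found U = {1, 2} with f^{-1}(U) = {B} not in τ_X. Therefore f is NOT continuous.


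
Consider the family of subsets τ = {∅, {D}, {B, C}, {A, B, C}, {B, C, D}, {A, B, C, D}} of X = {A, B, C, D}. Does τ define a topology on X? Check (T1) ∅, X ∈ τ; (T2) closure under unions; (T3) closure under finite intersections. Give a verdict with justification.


τ IS a topology on X.

Axiom (T1): ∅ ∈ τ? Yes; X ∈ τ? Yes.
Axiom (T2/T3): check pairwise unions and intersections of members of τ.
All pairwise intersections and unions checked — each lies in τ. Therefore τ satisfies (T1), (T2), (T3): it IS a topology on X.


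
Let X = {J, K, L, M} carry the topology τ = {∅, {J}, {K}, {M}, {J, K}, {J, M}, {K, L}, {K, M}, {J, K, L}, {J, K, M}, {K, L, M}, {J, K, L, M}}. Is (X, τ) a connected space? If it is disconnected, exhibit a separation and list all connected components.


(X, τ) is disconnected; components = [{J}, {M}, {K, L}].

Find clopen sets (U ∈ τ with X ∖ U ∈ τ):
  U = ∅, X ∖ U = {J, K, L, M} — both open, so U is clopen.
  U = {J}, X ∖ U = {K, L, M} — both open, so U is clopen.
  U = {M}, X ∖ U = {J, K, L} — both open, so U is clopen.
  U = {J, M}, X ∖ U = {K, L} — both open, so U is clopen.
  U = {K, L}, X ∖ U = {J, M} — both open, so U is clopen.
  U = {J, K, L}, X ∖ U = {M} — both open, so U is clopen.
  U = {K, L, M}, X ∖ U = {J} — both open, so U is clopen.
  U = {J, K, L, M}, X ∖ U = ∅ — both open, so U is clopen.
Nontrivial clopen(s) exist: e.g. {K, L, M}. So (X, τ) is disconnected.
Compute connected components by grouping points that agree on all clopens:
  component: {J}
  component: {M}
  component: {K, L}


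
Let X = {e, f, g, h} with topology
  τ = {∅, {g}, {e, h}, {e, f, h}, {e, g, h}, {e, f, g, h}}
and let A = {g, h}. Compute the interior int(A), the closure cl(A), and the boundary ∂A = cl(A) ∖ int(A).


int(A) = {g}, cl(A) = {e, f, g, h}, ∂A = {e, f, h}.

Closed sets in (X, τ) are complements of opens:
  closed(X, τ) = {∅, {f}, {g}, {f, g}, {e, f, h}, {e, f, g, h}}.
int(A) = ⋃ {U ∈ τ : U ⊆ A}. Opens contained in A: ∅, {g}.
Taking the union of these: int(A) = {g}.
cl(A) = ⋂ {C closed : A ⊆ C}. Closed sets containing A: {e, f, g, h}.
Intersecting these: cl(A) = {e, f, g, h}.
∂A = cl(A) ∖ int(A) = {e, f, g, h} ∖ {g} = {e, f, h}.


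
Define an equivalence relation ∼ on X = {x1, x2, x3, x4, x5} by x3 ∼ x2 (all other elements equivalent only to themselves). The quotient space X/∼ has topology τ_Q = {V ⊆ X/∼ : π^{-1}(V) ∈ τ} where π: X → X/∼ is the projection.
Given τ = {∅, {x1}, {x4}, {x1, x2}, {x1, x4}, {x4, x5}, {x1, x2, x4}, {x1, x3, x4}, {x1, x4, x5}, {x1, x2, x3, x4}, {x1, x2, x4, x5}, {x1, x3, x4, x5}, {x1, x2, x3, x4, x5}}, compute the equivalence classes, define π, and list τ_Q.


X/∼ = {[x1], [x2=x3], [x4], [x5]}; |τ_Q| = 8.

Equivalence classes: [x1], [x2=x3], [x4], [x5].
Quotient map π: X → X/∼ sends x1 ↦ [x1], x2 ↦ [x2=x3], x3 ↦ [x2=x3], x4 ↦ [x4], x5 ↦ [x5].
For each subset V ⊆ X/∼, compute π^{-1}(V) ⊆ X and check whether π^{-1}(V) ∈ τ. V is open in τ_Q iff π^{-1}(V) ∈ τ.
  V = {}: π^{-1}(V) = ∅ ∈ τ ✓.
  V = {[x1]}: π^{-1}(V) = {x1} ∈ τ ✓.
  V = {[x2=x3]}: π^{-1}(V) = {x2, x3} ∉ τ ✗.
  V = {[x1], [x2=x3]}: π^{-1}(V) = {x1, x2, x3} ∉ τ ✗.
  V = {[x4]}: π^{-1}(V) = {x4} ∈ τ ✓.
  V = {[x1], [x4]}: π^{-1}(V) = {x1, x4} ∈ τ ✓.
  V = {[x2=x3], [x4]}: π^{-1}(V) = {x2, x3, x4} ∉ τ ✗.
  V = {[x1], [x2=x3], [x4]}: π^{-1}(V) = {x1, x2, x3, x4} ∈ τ ✓.
  V = {[x5]}: π^{-1}(V) = {x5} ∉ τ ✗.
  V = {[x1], [x5]}: π^{-1}(V) = {x1, x5} ∉ τ ✗.
  V = {[x2=x3], [x5]}: π^{-1}(V) = {x2, x3, x5} ∉ τ ✗.
  V = {[x1], [x2=x3], [x5]}: π^{-1}(V) = {x1, x2, x3, x5} ∉ τ ✗.
  V = {[x4], [x5]}: π^{-1}(V) = {x4, x5} ∈ τ ✓.
  V = {[x1], [x4], [x5]}: π^{-1}(V) = {x1, x4, x5} ∈ τ ✓.
  V = {[x2=x3], [x4], [x5]}: π^{-1}(V) = {x2, x3, x4, x5} ∉ τ ✗.
  V = {[x1], [x2=x3], [x4], [x5]}: π^{-1}(V) = {x1, x2, x3, x4, x5} ∈ τ ✓.
Open sets in the quotient: τ_Q = {{}, {[x1]}, {[x4]}, {[x1], [x4]}, {[x1], [x2=x3], [x4]}, {[x4], [x5]}, {[x1], [x4], [x5]}, {[x1], [x2=x3], [x4], [x5]}} (8 elements).


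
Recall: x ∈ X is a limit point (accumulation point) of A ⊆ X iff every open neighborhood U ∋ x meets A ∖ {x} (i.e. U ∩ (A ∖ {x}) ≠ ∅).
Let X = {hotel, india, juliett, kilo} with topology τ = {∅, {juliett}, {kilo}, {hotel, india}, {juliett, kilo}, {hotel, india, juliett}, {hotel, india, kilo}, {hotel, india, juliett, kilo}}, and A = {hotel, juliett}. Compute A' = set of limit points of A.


A' = {india}

For each x ∈ X, list the open sets U ∈ τ with x ∈ U, then check whether U ∩ (A ∖ {x}) ≠ ∅ for every such U.
  x = hotel: open {hotel, india} ∋ x has {hotel, india} ∩ (A ∖ {hotel}) = ∅, so x is NOT a limit point.
  x = india: opens ∋ x are {hotel, india}, {hotel, india, juliett}, {hotel, india, kilo}, {hotel, india, juliett, kilo}; each meets A ∖ {india}, so x IS a limit point.
  x = juliett: open {juliett} ∋ x has {juliett} ∩ (A ∖ {juliett}) = ∅, so x is NOT a limit point.
  x = kilo: open {kilo} ∋ x has {kilo} ∩ (A ∖ {kilo}) = ∅, so x is NOT a limit point.
Collecting: A' = {india}.


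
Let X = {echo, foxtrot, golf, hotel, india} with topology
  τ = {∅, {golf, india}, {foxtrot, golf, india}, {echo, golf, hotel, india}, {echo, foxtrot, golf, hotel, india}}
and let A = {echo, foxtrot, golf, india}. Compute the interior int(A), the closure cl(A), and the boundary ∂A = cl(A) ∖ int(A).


int(A) = {foxtrot, golf, india}, cl(A) = {echo, foxtrot, golf, hotel, india}, ∂A = {echo, hotel}.

Closed sets in (X, τ) are complements of opens:
  closed(X, τ) = {∅, {foxtrot}, {echo, hotel}, {echo, foxtrot, hotel}, {echo, foxtrot, golf, hotel, india}}.
int(A) = ⋃ {U ∈ τ : U ⊆ A}. Opens contained in A: ∅, {golf, india}, {foxtrot, golf, india}.
Taking the union of these: int(A) = {foxtrot, golf, india}.
cl(A) = ⋂ {C closed : A ⊆ C}. Closed sets containing A: {echo, foxtrot, golf, hotel, india}.
Intersecting these: cl(A) = {echo, foxtrot, golf, hotel, india}.
∂A = cl(A) ∖ int(A) = {echo, foxtrot, golf, hotel, india} ∖ {foxtrot, golf, india} = {echo, hotel}.


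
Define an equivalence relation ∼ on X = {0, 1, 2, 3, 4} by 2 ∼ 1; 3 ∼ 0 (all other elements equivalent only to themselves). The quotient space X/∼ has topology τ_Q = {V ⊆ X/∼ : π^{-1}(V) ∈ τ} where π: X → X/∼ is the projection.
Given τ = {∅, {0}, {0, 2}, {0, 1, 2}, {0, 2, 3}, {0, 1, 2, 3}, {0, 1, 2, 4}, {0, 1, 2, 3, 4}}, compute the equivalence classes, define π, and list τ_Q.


X/∼ = {[0=3], [1=2], [4]}; |τ_Q| = 3.

Equivalence classes: [0=3], [1=2], [4].
Quotient map π: X → X/∼ sends 0 ↦ [0=3], 1 ↦ [1=2], 2 ↦ [1=2], 3 ↦ [0=3], 4 ↦ [4].
For each subset V ⊆ X/∼, compute π^{-1}(V) ⊆ X and check whether π^{-1}(V) ∈ τ. V is open in τ_Q iff π^{-1}(V) ∈ τ.
  V = {}: π^{-1}(V) = ∅ ∈ τ ✓.
  V = {[0=3]}: π^{-1}(V) = {0, 3} ∉ τ ✗.
  V = {[1=2]}: π^{-1}(V) = {1, 2} ∉ τ ✗.
  V = {[0=3], [1=2]}: π^{-1}(V) = {0, 1, 2, 3} ∈ τ ✓.
  V = {[4]}: π^{-1}(V) = {4} ∉ τ ✗.
  V = {[0=3], [4]}: π^{-1}(V) = {0, 3, 4} ∉ τ ✗.
  V = {[1=2], [4]}: π^{-1}(V) = {1, 2, 4} ∉ τ ✗.
  V = {[0=3], [1=2], [4]}: π^{-1}(V) = {0, 1, 2, 3, 4} ∈ τ ✓.
Open sets in the quotient: τ_Q = {{}, {[0=3], [1=2]}, {[0=3], [1=2], [4]}} (3 elements).


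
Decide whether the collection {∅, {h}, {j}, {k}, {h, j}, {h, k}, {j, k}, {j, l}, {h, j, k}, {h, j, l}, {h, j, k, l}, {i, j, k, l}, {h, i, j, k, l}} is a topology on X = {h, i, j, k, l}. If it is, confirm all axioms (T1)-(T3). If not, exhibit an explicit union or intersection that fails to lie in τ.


τ is NOT a topology on X.

Axiom (T1): ∅ ∈ τ? Yes; X ∈ τ? Yes.
Axiom (T2/T3): check pairwise unions and intersections of members of τ.
Counterexample for (T2): {k} ∪ {j, l} = {j, k, l} ∉ τ. Therefore τ is NOT a topology.


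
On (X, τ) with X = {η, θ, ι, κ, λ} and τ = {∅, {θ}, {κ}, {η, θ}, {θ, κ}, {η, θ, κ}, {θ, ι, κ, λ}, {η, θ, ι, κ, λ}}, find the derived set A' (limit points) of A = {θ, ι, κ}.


A' = {η, ι, λ}

For each x ∈ X, list the open sets U ∈ τ with x ∈ U, then check whether U ∩ (A ∖ {x}) ≠ ∅ for every such U.
  x = η: opens ∋ x are {η, θ}, {η, θ, κ}, {η, θ, ι, κ, λ}; each meets A ∖ {η}, so x IS a limit point.
  x = θ: open {θ} ∋ x has {θ} ∩ (A ∖ {θ}) = ∅, so x is NOT a limit point.
  x = ι: opens ∋ x are {θ, ι, κ, λ}, {η, θ, ι, κ, λ}; each meets A ∖ {ι}, so x IS a limit point.
  x = κ: open {κ} ∋ x has {κ} ∩ (A ∖ {κ}) = ∅, so x is NOT a limit point.
  x = λ: opens ∋ x are {θ, ι, κ, λ}, {η, θ, ι, κ, λ}; each meets A ∖ {λ}, so x IS a limit point.
Collecting: A' = {η, ι, λ}.


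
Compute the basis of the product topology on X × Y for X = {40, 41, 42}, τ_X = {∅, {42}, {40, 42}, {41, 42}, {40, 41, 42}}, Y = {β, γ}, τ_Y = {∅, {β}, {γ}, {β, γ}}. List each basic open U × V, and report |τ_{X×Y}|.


Basis B = {∅ × ∅, {42} × {β}, {42} × {γ}, {40, 42} × {β}, {40, 42} × {γ}, {41, 42} × {β}, {41, 42} × {γ}, {42} × {β, γ}, {40, 41, 42} × {β}, {40, 41, 42} × {γ}, {40, 42} × {β, γ}, {41, 42} × {β, γ}, {40, 41, 42} × {β, γ}}; |τ_{X×Y}| = 25.

Enumerate products U × V with U ∈ τ_X, V ∈ τ_Y (deduplicated):
  ∅ × ∅ = {} (∅)
  {42} × {β} = {(42,β)}
  {42} × {γ} = {(42,γ)}
  {40, 42} × {β} = {(40,β), (42,β)}
  {40, 42} × {γ} = {(40,γ), (42,γ)}
  {41, 42} × {β} = {(41,β), (42,β)}
  {41, 42} × {γ} = {(41,γ), (42,γ)}
  {42} × {β, γ} = {(42,β), (42,γ)}
  {40, 41, 42} × {β} = {(40,β), (41,β), (42,β)}
  {40, 41, 42} × {γ} = {(40,γ), (41,γ), (42,γ)}
  {40, 42} × {β, γ} = {(40,β), (40,γ), (42,β), (42,γ)}
  {41, 42} × {β, γ} = {(41,β), (41,γ), (42,β), (42,γ)}
  {40, 41, 42} × {β, γ} = {(40,β), (40,γ), (41,β), (41,γ), (42,β), (42,γ)}
These 13 distinct sets form the basis B.
Close under arbitrary unions to get τ_{X×Y}; counting gives |τ_{X×Y}| = 25.


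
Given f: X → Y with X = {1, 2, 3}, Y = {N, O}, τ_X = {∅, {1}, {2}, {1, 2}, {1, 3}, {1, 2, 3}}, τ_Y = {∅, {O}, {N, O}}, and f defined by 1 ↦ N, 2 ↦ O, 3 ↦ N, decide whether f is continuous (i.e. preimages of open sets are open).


f IS continuous.

Compute f^{-1}(U) for each U ∈ τ_Y:
  U = ∅: f^{-1}(U) = ∅ ∈ τ_X ✓.
  U = {O}: f^{-1}(U) = {2} ∈ τ_X ✓.
  U = {N, O}: f^{-1}(U) = {1, 2, 3} ∈ τ_X ✓.
Every preimage lies in τ_X, so f IS continuous.


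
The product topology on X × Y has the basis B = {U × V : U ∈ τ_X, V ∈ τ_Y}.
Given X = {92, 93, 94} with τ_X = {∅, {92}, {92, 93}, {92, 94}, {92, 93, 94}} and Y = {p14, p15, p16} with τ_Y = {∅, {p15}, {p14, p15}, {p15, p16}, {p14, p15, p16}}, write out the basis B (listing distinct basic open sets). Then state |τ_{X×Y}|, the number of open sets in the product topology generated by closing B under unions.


Basis B = {∅ × ∅, {92} × {p15}, {92} × {p14, p15}, {92} × {p15, p16}, {92, 93} × {p15}, {92, 94} × {p15}, {92} × {p14, p15, p16}, {92, 93, 94} × {p15}, {92, 93} × {p14, p15}, {92, 94} × {p14, p15}, {92, 93} × {p15, p16}, {92, 94} × {p15, p16}, {92, 93} × {p14, p15, p16}, {92, 94} × {p14, p15, p16}, {92, 93, 94} × {p14, p15}, {92, 93, 94} × {p15, p16}, {92, 93, 94} × {p14, p15, p16}}; |τ_{X×Y}| = 48.

Enumerate products U × V with U ∈ τ_X, V ∈ τ_Y (deduplicated):
  ∅ × ∅ = {} (∅)
  {92} × {p15} = {(92,p15)}
  {92} × {p14, p15} = {(92,p14), (92,p15)}
  {92} × {p15, p16} = {(92,p15), (92,p16)}
  {92, 93} × {p15} = {(92,p15), (93,p15)}
  {92, 94} × {p15} = {(92,p15), (94,p15)}
  {92} × {p14, p15, p16} = {(92,p14), (92,p15), (92,p16)}
  {92, 93, 94} × {p15} = {(92,p15), (93,p15), (94,p15)}
  {92, 93} × {p14, p15} = {(92,p14), (92,p15), (93,p14), (93,p15)}
  {92, 94} × {p14, p15} = {(92,p14), (92,p15), (94,p14), (94,p15)}
  {92, 93} × {p15, p16} = {(92,p15), (92,p16), (93,p15), (93,p16)}
  {92, 94} × {p15, p16} = {(92,p15), (92,p16), (94,p15), (94,p16)}
  {92, 93} × {p14, p15, p16} = {(92,p14), (92,p15), (92,p16), (93,p14), (93,p15), (93,p16)}
  {92, 94} × {p14, p15, p16} = {(92,p14), (92,p15), (92,p16), (94,p14), (94,p15), (94,p16)}
  {92, 93, 94} × {p14, p15} = {(92,p14), (92,p15), (93,p14), (93,p15), (94,p14), (94,p15)}
  {92, 93, 94} × {p15, p16} = {(92,p15), (92,p16), (93,p15), (93,p16), (94,p15), (94,p16)}
  {92, 93, 94} × {p14, p15, p16} = {(92,p14), (92,p15), (92,p16), (93,p14), (93,p15), (93,p16), (94,p14), (94,p15), (94,p16)}
These 17 distinct sets form the basis B.
Close under arbitrary unions to get τ_{X×Y}; counting gives |τ_{X×Y}| = 48.


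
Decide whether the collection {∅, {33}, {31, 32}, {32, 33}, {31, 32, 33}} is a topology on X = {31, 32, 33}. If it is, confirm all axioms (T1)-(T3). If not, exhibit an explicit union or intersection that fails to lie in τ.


τ is NOT a topology on X.

Axiom (T1): ∅ ∈ τ? Yes; X ∈ τ? Yes.
Axiom (T2/T3): check pairwise unions and intersections of members of τ.
Counterexample for (T3): {31, 32} ∩ {32, 33} = {32} ∉ τ. Therefore τ is NOT a topology.


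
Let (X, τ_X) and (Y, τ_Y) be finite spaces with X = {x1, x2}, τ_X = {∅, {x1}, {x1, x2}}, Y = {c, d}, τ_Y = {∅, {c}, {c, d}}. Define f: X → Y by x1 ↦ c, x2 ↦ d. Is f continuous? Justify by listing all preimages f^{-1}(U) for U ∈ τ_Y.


f IS continuous.

Compute f^{-1}(U) for each U ∈ τ_Y:
  U = ∅: f^{-1}(U) = ∅ ∈ τ_X ✓.
  U = {c}: f^{-1}(U) = {x1} ∈ τ_X ✓.
  U = {c, d}: f^{-1}(U) = {x1, x2} ∈ τ_X ✓.
Every preimage lies in τ_X, so f IS continuous.


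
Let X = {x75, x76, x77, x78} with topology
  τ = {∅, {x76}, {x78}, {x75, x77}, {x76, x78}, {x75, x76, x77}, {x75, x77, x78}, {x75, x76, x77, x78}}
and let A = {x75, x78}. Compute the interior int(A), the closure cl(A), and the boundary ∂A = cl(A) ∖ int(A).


int(A) = {x78}, cl(A) = {x75, x77, x78}, ∂A = {x75, x77}.

Closed sets in (X, τ) are complements of opens:
  closed(X, τ) = {∅, {x76}, {x78}, {x75, x77}, {x76, x78}, {x75, x76, x77}, {x75, x77, x78}, {x75, x76, x77, x78}}.
int(A) = ⋃ {U ∈ τ : U ⊆ A}. Opens contained in A: ∅, {x78}.
Taking the union of these: int(A) = {x78}.
cl(A) = ⋂ {C closed : A ⊆ C}. Closed sets containing A: {x75, x77, x78}, {x75, x76, x77, x78}.
Intersecting these: cl(A) = {x75, x77, x78}.
∂A = cl(A) ∖ int(A) = {x75, x77, x78} ∖ {x78} = {x75, x77}.


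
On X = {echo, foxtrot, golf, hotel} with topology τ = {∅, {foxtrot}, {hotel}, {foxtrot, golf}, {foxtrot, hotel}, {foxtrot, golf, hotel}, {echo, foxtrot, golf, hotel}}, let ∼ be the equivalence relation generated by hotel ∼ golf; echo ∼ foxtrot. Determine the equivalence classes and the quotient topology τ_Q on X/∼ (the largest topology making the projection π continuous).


X/∼ = {[echo=foxtrot], [golf=hotel]}; |τ_Q| = 2.

Equivalence classes: [echo=foxtrot], [golf=hotel].
Quotient map π: X → X/∼ sends echo ↦ [echo=foxtrot], foxtrot ↦ [echo=foxtrot], golf ↦ [golf=hotel], hotel ↦ [golf=hotel].
For each subset V ⊆ X/∼, compute π^{-1}(V) ⊆ X and check whether π^{-1}(V) ∈ τ. V is open in τ_Q iff π^{-1}(V) ∈ τ.
  V = {}: π^{-1}(V) = ∅ ∈ τ ✓.
  V = {[echo=foxtrot]}: π^{-1}(V) = {echo, foxtrot} ∉ τ ✗.
  V = {[golf=hotel]}: π^{-1}(V) = {golf, hotel} ∉ τ ✗.
  V = {[echo=foxtrot], [golf=hotel]}: π^{-1}(V) = {echo, foxtrot, golf, hotel} ∈ τ ✓.
Open sets in the quotient: τ_Q = {{}, {[echo=foxtrot], [golf=hotel]}} (2 elements).


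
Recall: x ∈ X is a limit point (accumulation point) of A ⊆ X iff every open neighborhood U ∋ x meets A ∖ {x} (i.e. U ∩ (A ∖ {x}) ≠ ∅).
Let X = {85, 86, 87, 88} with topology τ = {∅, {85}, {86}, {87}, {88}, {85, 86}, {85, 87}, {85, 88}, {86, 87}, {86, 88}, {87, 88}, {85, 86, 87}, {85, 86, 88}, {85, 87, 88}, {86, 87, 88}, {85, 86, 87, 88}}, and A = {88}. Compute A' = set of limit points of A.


A' = ∅

For each x ∈ X, list the open sets U ∈ τ with x ∈ U, then check whether U ∩ (A ∖ {x}) ≠ ∅ for every such U.
  x = 85: open {85} ∋ x has {85} ∩ (A ∖ {85}) = ∅, so x is NOT a limit point.
  x = 86: open {86} ∋ x has {86} ∩ (A ∖ {86}) = ∅, so x is NOT a limit point.
  x = 87: open {87} ∋ x has {87} ∩ (A ∖ {87}) = ∅, so x is NOT a limit point.
  x = 88: open {88} ∋ x has {88} ∩ (A ∖ {88}) = ∅, so x is NOT a limit point.
Collecting: A' = ∅.


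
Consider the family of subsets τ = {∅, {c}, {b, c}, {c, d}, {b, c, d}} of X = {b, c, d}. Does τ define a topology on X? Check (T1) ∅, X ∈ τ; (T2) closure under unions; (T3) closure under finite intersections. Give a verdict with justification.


τ IS a topology on X.

Axiom (T1): ∅ ∈ τ? Yes; X ∈ τ? Yes.
Axiom (T2/T3): check pairwise unions and intersections of members of τ.
All pairwise intersections and unions checked — each lies in τ. Therefore τ satisfies (T1), (T2), (T3): it IS a topology on X.


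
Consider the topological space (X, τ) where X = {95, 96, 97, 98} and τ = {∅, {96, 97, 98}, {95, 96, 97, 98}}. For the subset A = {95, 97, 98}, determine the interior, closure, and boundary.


int(A) = ∅, cl(A) = {95, 96, 97, 98}, ∂A = {95, 96, 97, 98}.

Closed sets in (X, τ) are complements of opens:
  closed(X, τ) = {∅, {95}, {95, 96, 97, 98}}.
int(A) = ⋃ {U ∈ τ : U ⊆ A}. Opens contained in A: ∅.
Taking the union of these: int(A) = ∅.
cl(A) = ⋂ {C closed : A ⊆ C}. Closed sets containing A: {95, 96, 97, 98}.
Intersecting these: cl(A) = {95, 96, 97, 98}.
∂A = cl(A) ∖ int(A) = {95, 96, 97, 98} ∖ ∅ = {95, 96, 97, 98}.


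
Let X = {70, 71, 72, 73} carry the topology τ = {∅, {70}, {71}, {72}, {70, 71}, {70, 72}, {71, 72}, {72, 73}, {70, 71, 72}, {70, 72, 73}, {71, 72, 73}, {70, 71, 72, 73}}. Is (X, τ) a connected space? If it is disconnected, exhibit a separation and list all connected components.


(X, τ) is disconnected; components = [{70}, {71}, {72, 73}].

Find clopen sets (U ∈ τ with X ∖ U ∈ τ):
  U = ∅, X ∖ U = {70, 71, 72, 73} — both open, so U is clopen.
  U = {70}, X ∖ U = {71, 72, 73} — both open, so U is clopen.
  U = {71}, X ∖ U = {70, 72, 73} — both open, so U is clopen.
  U = {70, 71}, X ∖ U = {72, 73} — both open, so U is clopen.
  U = {72, 73}, X ∖ U = {70, 71} — both open, so U is clopen.
  U = {70, 72, 73}, X ∖ U = {71} — both open, so U is clopen.
  U = {71, 72, 73}, X ∖ U = {70} — both open, so U is clopen.
  U = {70, 71, 72, 73}, X ∖ U = ∅ — both open, so U is clopen.
Nontrivial clopen(s) exist: e.g. {70, 71}. So (X, τ) is disconnected.
Compute connected components by grouping points that agree on all clopens:
  component: {70}
  component: {71}
  component: {72, 73}


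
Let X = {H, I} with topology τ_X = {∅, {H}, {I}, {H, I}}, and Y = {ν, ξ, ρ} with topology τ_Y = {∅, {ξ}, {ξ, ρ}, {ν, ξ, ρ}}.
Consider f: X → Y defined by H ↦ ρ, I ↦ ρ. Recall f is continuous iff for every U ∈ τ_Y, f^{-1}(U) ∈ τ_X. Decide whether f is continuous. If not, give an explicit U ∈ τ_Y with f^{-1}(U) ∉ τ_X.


f IS continuous.

Compute f^{-1}(U) for each U ∈ τ_Y:
  U = ∅: f^{-1}(U) = ∅ ∈ τ_X ✓.
  U = {ξ}: f^{-1}(U) = ∅ ∈ τ_X ✓.
  U = {ξ, ρ}: f^{-1}(U) = {H, I} ∈ τ_X ✓.
  U = {ν, ξ, ρ}: f^{-1}(U) = {H, I} ∈ τ_X ✓.
Every preimage lies in τ_X, so f IS continuous.


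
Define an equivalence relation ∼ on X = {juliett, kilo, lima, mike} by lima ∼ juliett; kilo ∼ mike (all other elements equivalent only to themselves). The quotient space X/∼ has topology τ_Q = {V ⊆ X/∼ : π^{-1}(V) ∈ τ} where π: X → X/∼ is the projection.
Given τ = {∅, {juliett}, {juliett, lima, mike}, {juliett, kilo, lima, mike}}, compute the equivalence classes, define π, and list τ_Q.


X/∼ = {[juliett=lima], [kilo=mike]}; |τ_Q| = 2.

Equivalence classes: [juliett=lima], [kilo=mike].
Quotient map π: X → X/∼ sends juliett ↦ [juliett=lima], kilo ↦ [kilo=mike], lima ↦ [juliett=lima], mike ↦ [kilo=mike].
For each subset V ⊆ X/∼, compute π^{-1}(V) ⊆ X and check whether π^{-1}(V) ∈ τ. V is open in τ_Q iff π^{-1}(V) ∈ τ.
  V = {}: π^{-1}(V) = ∅ ∈ τ ✓.
  V = {[juliett=lima]}: π^{-1}(V) = {juliett, lima} ∉ τ ✗.
  V = {[kilo=mike]}: π^{-1}(V) = {kilo, mike} ∉ τ ✗.
  V = {[juliett=lima], [kilo=mike]}: π^{-1}(V) = {juliett, kilo, lima, mike} ∈ τ ✓.
Open sets in the quotient: τ_Q = {{}, {[juliett=lima], [kilo=mike]}} (2 elements).


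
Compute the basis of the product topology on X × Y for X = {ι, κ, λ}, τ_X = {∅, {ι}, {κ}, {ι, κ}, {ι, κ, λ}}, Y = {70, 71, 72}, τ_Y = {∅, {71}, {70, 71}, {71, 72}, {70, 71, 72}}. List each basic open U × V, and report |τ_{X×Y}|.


Basis B = {∅ × ∅, {ι} × {71}, {κ} × {71}, {ι} × {70, 71}, {ι} × {71, 72}, {ι, κ} × {71}, {κ} × {70, 71}, {κ} × {71, 72}, {ι} × {70, 71, 72}, {ι, κ, λ} × {71}, {κ} × {70, 71, 72}, {ι, κ} × {70, 71}, {ι, κ} × {71, 72}, {ι, κ} × {70, 71, 72}, {ι, κ, λ} × {70, 71}, {ι, κ, λ} × {71, 72}, {ι, κ, λ} × {70, 71, 72}}; |τ_{X×Y}| = 50.

Enumerate products U × V with U ∈ τ_X, V ∈ τ_Y (deduplicated):
  ∅ × ∅ = {} (∅)
  {ι} × {71} = {(ι,71)}
  {κ} × {71} = {(κ,71)}
  {ι} × {70, 71} = {(ι,70), (ι,71)}
  {ι} × {71, 72} = {(ι,71), (ι,72)}
  {ι, κ} × {71} = {(ι,71), (κ,71)}
  {κ} × {70, 71} = {(κ,70), (κ,71)}
  {κ} × {71, 72} = {(κ,71), (κ,72)}
  {ι} × {70, 71, 72} = {(ι,70), (ι,71), (ι,72)}
  {ι, κ, λ} × {71} = {(ι,71), (κ,71), (λ,71)}
  {κ} × {70, 71, 72} = {(κ,70), (κ,71), (κ,72)}
  {ι, κ} × {70, 71} = {(ι,70), (ι,71), (κ,70), (κ,71)}
  {ι, κ} × {71, 72} = {(ι,71), (ι,72), (κ,71), (κ,72)}
  {ι, κ} × {70, 71, 72} = {(ι,70), (ι,71), (ι,72), (κ,70), (κ,71), (κ,72)}
  {ι, κ, λ} × {70, 71} = {(ι,70), (ι,71), (κ,70), (κ,71), (λ,70), (λ,71)}
  {ι, κ, λ} × {71, 72} = {(ι,71), (ι,72), (κ,71), (κ,72), (λ,71), (λ,72)}
  {ι, κ, λ} × {70, 71, 72} = {(ι,70), (ι,71), (ι,72), (κ,70), (κ,71), (κ,72), (λ,70), (λ,71), (λ,72)}
These 17 distinct sets form the basis B.
Close under arbitrary unions to get τ_{X×Y}; counting gives |τ_{X×Y}| = 50.


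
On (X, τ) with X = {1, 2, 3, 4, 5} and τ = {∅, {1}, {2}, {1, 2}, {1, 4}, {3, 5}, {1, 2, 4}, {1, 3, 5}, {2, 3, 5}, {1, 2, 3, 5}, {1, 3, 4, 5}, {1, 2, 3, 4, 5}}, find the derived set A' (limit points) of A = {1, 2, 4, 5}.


A' = {3, 4}

For each x ∈ X, list the open sets U ∈ τ with x ∈ U, then check whether U ∩ (A ∖ {x}) ≠ ∅ for every such U.
  x = 1: open {1} ∋ x has {1} ∩ (A ∖ {1}) = ∅, so x is NOT a limit point.
  x = 2: open {2} ∋ x has {2} ∩ (A ∖ {2}) = ∅, so x is NOT a limit point.
  x = 3: opens ∋ x are {3, 5}, {1, 3, 5}, {2, 3, 5}, {1, 2, 3, 5}, {1, 3, 4, 5}, {1, 2, 3, 4, 5}; each meets A ∖ {3}, so x IS a limit point.
  x = 4: opens ∋ x are {1, 4}, {1, 2, 4}, {1, 3, 4, 5}, {1, 2, 3, 4, 5}; each meets A ∖ {4}, so x IS a limit point.
  x = 5: open {3, 5} ∋ x has {3, 5} ∩ (A ∖ {5}) = ∅, so x is NOT a limit point.
Collecting: A' = {3, 4}.


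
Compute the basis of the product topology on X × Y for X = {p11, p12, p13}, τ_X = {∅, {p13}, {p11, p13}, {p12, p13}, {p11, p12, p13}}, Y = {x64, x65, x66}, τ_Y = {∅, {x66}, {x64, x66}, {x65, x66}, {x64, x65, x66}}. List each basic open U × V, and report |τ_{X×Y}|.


Basis B = {∅ × ∅, {p13} × {x66}, {p11, p13} × {x66}, {p12, p13} × {x66}, {p13} × {x64, x66}, {p13} × {x65, x66}, {p11, p12, p13} × {x66}, {p13} × {x64, x65, x66}, {p11, p13} × {x64, x66}, {p11, p13} × {x65, x66}, {p12, p13} × {x64, x66}, {p12, p13} × {x65, x66}, {p11, p13} × {x64, x65, x66}, {p11, p12, p13} × {x64, x66}, {p11, p12, p13} × {x65, x66}, {p12, p13} × {x64, x65, x66}, {p11, p12, p13} × {x64, x65, x66}}; |τ_{X×Y}| = 48.

Enumerate products U × V with U ∈ τ_X, V ∈ τ_Y (deduplicated):
  ∅ × ∅ = {} (∅)
  {p13} × {x66} = {(p13,x66)}
  {p11, p13} × {x66} = {(p11,x66), (p13,x66)}
  {p12, p13} × {x66} = {(p12,x66), (p13,x66)}
  {p13} × {x64, x66} = {(p13,x64), (p13,x66)}
  {p13} × {x65, x66} = {(p13,x65), (p13,x66)}
  {p11, p12, p13} × {x66} = {(p11,x66), (p12,x66), (p13,x66)}
  {p13} × {x64, x65, x66} = {(p13,x64), (p13,x65), (p13,x66)}
  {p11, p13} × {x64, x66} = {(p11,x64), (p11,x66), (p13,x64), (p13,x66)}
  {p11, p13} × {x65, x66} = {(p11,x65), (p11,x66), (p13,x65), (p13,x66)}
  {p12, p13} × {x64, x66} = {(p12,x64), (p12,x66), (p13,x64), (p13,x66)}
  {p12, p13} × {x65, x66} = {(p12,x65), (p12,x66), (p13,x65), (p13,x66)}
  {p11, p13} × {x64, x65, x66} = {(p11,x64), (p11,x65), (p11,x66), (p13,x64), (p13,x65), (p13,x66)}
  {p11, p12, p13} × {x64, x66} = {(p11,x64), (p11,x66), (p12,x64), (p12,x66), (p13,x64), (p13,x66)}
  {p11, p12, p13} × {x65, x66} = {(p11,x65), (p11,x66), (p12,x65), (p12,x66), (p13,x65), (p13,x66)}
  {p12, p13} × {x64, x65, x66} = {(p12,x64), (p12,x65), (p12,x66), (p13,x64), (p13,x65), (p13,x66)}
  {p11, p12, p13} × {x64, x65, x66} = {(p11,x64), (p11,x65), (p11,x66), (p12,x64), (p12,x65), (p12,x66), (p13,x64), (p13,x65), (p13,x66)}
These 17 distinct sets form the basis B.
Close under arbitrary unions to get τ_{X×Y}; counting gives |τ_{X×Y}| = 48.


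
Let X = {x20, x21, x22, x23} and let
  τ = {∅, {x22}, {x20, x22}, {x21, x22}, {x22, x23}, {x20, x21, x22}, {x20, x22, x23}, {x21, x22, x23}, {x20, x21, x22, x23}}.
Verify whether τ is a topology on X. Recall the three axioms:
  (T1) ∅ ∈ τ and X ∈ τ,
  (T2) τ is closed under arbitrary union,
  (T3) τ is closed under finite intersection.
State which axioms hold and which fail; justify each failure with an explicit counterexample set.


τ IS a topology on X.

Axiom (T1): ∅ ∈ τ? Yes; X ∈ τ? Yes.
Axiom (T2/T3): check pairwise unions and intersections of members of τ.
All pairwise intersections and unions checked — each lies in τ. Therefore τ satisfies (T1), (T2), (T3): it IS a topology on X.


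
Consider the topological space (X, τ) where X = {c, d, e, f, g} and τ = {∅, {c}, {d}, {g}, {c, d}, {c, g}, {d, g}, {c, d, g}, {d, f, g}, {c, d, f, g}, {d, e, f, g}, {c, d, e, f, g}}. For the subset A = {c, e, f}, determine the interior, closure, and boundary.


int(A) = {c}, cl(A) = {c, e, f}, ∂A = {e, f}.

Closed sets in (X, τ) are complements of opens:
  closed(X, τ) = {∅, {c}, {e}, {c, e}, {e, f}, {c, e, f}, {d, e, f}, {e, f, g}, {c, d, e, f}, {c, e, f, g}, {d, e, f, g}, {c, d, e, f, g}}.
int(A) = ⋃ {U ∈ τ : U ⊆ A}. Opens contained in A: ∅, {c}.
Taking the union of these: int(A) = {c}.
cl(A) = ⋂ {C closed : A ⊆ C}. Closed sets containing A: {c, e, f}, {c, d, e, f}, {c, e, f, g}, {c, d, e, f, g}.
Intersecting these: cl(A) = {c, e, f}.
∂A = cl(A) ∖ int(A) = {c, e, f} ∖ {c} = {e, f}.


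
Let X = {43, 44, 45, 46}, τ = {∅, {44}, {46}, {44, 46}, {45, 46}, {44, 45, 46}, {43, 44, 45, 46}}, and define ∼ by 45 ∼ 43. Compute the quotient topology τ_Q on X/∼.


X/∼ = {[43=45], [44], [46]}; |τ_Q| = 5.

Equivalence classes: [43=45], [44], [46].
Quotient map π: X → X/∼ sends 43 ↦ [43=45], 44 ↦ [44], 45 ↦ [43=45], 46 ↦ [46].
For each subset V ⊆ X/∼, compute π^{-1}(V) ⊆ X and check whether π^{-1}(V) ∈ τ. V is open in τ_Q iff π^{-1}(V) ∈ τ.
  V = {}: π^{-1}(V) = ∅ ∈ τ ✓.
  V = {[43=45]}: π^{-1}(V) = {43, 45} ∉ τ ✗.
  V = {[44]}: π^{-1}(V) = {44} ∈ τ ✓.
  V = {[43=45], [44]}: π^{-1}(V) = {43, 44, 45} ∉ τ ✗.
  V = {[46]}: π^{-1}(V) = {46} ∈ τ ✓.
  V = {[43=45], [46]}: π^{-1}(V) = {43, 45, 46} ∉ τ ✗.
  V = {[44], [46]}: π^{-1}(V) = {44, 46} ∈ τ ✓.
  V = {[43=45], [44], [46]}: π^{-1}(V) = {43, 44, 45, 46} ∈ τ ✓.
Open sets in the quotient: τ_Q = {{}, {[44]}, {[46]}, {[44], [46]}, {[43=45], [44], [46]}} (5 elements).


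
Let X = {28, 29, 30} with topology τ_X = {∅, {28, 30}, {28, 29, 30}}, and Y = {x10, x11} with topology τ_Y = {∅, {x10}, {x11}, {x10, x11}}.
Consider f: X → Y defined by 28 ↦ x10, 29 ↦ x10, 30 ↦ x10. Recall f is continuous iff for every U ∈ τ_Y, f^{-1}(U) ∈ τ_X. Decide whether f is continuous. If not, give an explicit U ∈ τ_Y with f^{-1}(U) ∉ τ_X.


f IS continuous.

Compute f^{-1}(U) for each U ∈ τ_Y:
  U = ∅: f^{-1}(U) = ∅ ∈ τ_X ✓.
  U = {x10}: f^{-1}(U) = {28, 29, 30} ∈ τ_X ✓.
  U = {x11}: f^{-1}(U) = ∅ ∈ τ_X ✓.
  U = {x10, x11}: f^{-1}(U) = {28, 29, 30} ∈ τ_X ✓.
Every preimage lies in τ_X, so f IS continuous.


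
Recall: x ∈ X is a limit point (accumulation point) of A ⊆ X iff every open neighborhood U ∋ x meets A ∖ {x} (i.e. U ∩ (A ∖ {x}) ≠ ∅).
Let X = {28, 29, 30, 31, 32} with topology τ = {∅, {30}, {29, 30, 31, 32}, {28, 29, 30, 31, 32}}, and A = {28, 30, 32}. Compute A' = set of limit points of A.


A' = {28, 29, 31, 32}

For each x ∈ X, list the open sets U ∈ τ with x ∈ U, then check whether U ∩ (A ∖ {x}) ≠ ∅ for every such U.
  x = 28: opens ∋ x are {28, 29, 30, 31, 32}; each meets A ∖ {28}, so x IS a limit point.
  x = 29: opens ∋ x are {29, 30, 31, 32}, {28, 29, 30, 31, 32}; each meets A ∖ {29}, so x IS a limit point.
  x = 30: open {30} ∋ x has {30} ∩ (A ∖ {30}) = ∅, so x is NOT a limit point.
  x = 31: opens ∋ x are {29, 30, 31, 32}, {28, 29, 30, 31, 32}; each meets A ∖ {31}, so x IS a limit point.
  x = 32: opens ∋ x are {29, 30, 31, 32}, {28, 29, 30, 31, 32}; each meets A ∖ {32}, so x IS a limit point.
Collecting: A' = {28, 29, 31, 32}.


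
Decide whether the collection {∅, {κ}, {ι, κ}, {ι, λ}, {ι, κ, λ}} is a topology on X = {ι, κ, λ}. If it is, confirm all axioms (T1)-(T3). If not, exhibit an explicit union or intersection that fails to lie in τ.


τ is NOT a topology on X.

Axiom (T1): ∅ ∈ τ? Yes; X ∈ τ? Yes.
Axiom (T2/T3): check pairwise unions and intersections of members of τ.
Counterexample for (T3): {ι, κ} ∩ {ι, λ} = {ι} ∉ τ. Therefore τ is NOT a topology.


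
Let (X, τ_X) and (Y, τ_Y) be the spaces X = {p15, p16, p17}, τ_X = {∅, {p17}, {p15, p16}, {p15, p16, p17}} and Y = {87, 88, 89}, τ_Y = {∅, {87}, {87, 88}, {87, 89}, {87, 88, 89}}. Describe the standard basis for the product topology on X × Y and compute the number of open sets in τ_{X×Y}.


Basis B = {∅ × ∅, {p17} × {87}, {p15, p16} × {87}, {p17} × {87, 88}, {p17} × {87, 89}, {p15, p16, p17} × {87}, {p17} × {87, 88, 89}, {p15, p16} × {87, 88}, {p15, p16} × {87, 89}, {p15, p16} × {87, 88, 89}, {p15, p16, p17} × {87, 88}, {p15, p16, p17} × {87, 89}, {p15, p16, p17} × {87, 88, 89}}; |τ_{X×Y}| = 25.

Enumerate products U × V with U ∈ τ_X, V ∈ τ_Y (deduplicated):
  ∅ × ∅ = {} (∅)
  {p17} × {87} = {(p17,87)}
  {p15, p16} × {87} = {(p15,87), (p16,87)}
  {p17} × {87, 88} = {(p17,87), (p17,88)}
  {p17} × {87, 89} = {(p17,87), (p17,89)}
  {p15, p16, p17} × {87} = {(p15,87), (p16,87), (p17,87)}
  {p17} × {87, 88, 89} = {(p17,87), (p17,88), (p17,89)}
  {p15, p16} × {87, 88} = {(p15,87), (p15,88), (p16,87), (p16,88)}
  {p15, p16} × {87, 89} = {(p15,87), (p15,89), (p16,87), (p16,89)}
  {p15, p16} × {87, 88, 89} = {(p15,87), (p15,88), (p15,89), (p16,87), (p16,88), (p16,89)}
  {p15, p16, p17} × {87, 88} = {(p15,87), (p15,88), (p16,87), (p16,88), (p17,87), (p17,88)}
  {p15, p16, p17} × {87, 89} = {(p15,87), (p15,89), (p16,87), (p16,89), (p17,87), (p17,89)}
  {p15, p16, p17} × {87, 88, 89} = {(p15,87), (p15,88), (p15,89), (p16,87), (p16,88), (p16,89), (p17,87), (p17,88), (p17,89)}
These 13 distinct sets form the basis B.
Close under arbitrary unions to get τ_{X×Y}; counting gives |τ_{X×Y}| = 25.


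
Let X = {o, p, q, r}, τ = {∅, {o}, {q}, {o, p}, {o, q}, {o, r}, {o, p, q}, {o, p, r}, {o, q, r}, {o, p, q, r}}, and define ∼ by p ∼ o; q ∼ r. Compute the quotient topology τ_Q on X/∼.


X/∼ = {[o=p], [q=r]}; |τ_Q| = 3.

Equivalence classes: [o=p], [q=r].
Quotient map π: X → X/∼ sends o ↦ [o=p], p ↦ [o=p], q ↦ [q=r], r ↦ [q=r].
For each subset V ⊆ X/∼, compute π^{-1}(V) ⊆ X and check whether π^{-1}(V) ∈ τ. V is open in τ_Q iff π^{-1}(V) ∈ τ.
  V = {}: π^{-1}(V) = ∅ ∈ τ ✓.
  V = {[o=p]}: π^{-1}(V) = {o, p} ∈ τ ✓.
  V = {[q=r]}: π^{-1}(V) = {q, r} ∉ τ ✗.
  V = {[o=p], [q=r]}: π^{-1}(V) = {o, p, q, r} ∈ τ ✓.
Open sets in the quotient: τ_Q = {{}, {[o=p]}, {[o=p], [q=r]}} (3 elements).


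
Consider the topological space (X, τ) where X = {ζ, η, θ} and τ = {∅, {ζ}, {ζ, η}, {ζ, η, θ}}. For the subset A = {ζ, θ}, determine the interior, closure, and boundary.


int(A) = {ζ}, cl(A) = {ζ, η, θ}, ∂A = {η, θ}.

Closed sets in (X, τ) are complements of opens:
  closed(X, τ) = {∅, {θ}, {η, θ}, {ζ, η, θ}}.
int(A) = ⋃ {U ∈ τ : U ⊆ A}. Opens contained in A: ∅, {ζ}.
Taking the union of these: int(A) = {ζ}.
cl(A) = ⋂ {C closed : A ⊆ C}. Closed sets containing A: {ζ, η, θ}.
Intersecting these: cl(A) = {ζ, η, θ}.
∂A = cl(A) ∖ int(A) = {ζ, η, θ} ∖ {ζ} = {η, θ}.


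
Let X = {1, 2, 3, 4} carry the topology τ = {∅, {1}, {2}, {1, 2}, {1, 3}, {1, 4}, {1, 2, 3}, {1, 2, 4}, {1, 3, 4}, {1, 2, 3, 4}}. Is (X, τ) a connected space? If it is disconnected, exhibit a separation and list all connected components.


(X, τ) is disconnected; components = [{2}, {1, 3, 4}].

Find clopen sets (U ∈ τ with X ∖ U ∈ τ):
  U = ∅, X ∖ U = {1, 2, 3, 4} — both open, so U is clopen.
  U = {2}, X ∖ U = {1, 3, 4} — both open, so U is clopen.
  U = {1, 3, 4}, X ∖ U = {2} — both open, so U is clopen.
  U = {1, 2, 3, 4}, X ∖ U = ∅ — both open, so U is clopen.
Nontrivial clopen(s) exist: e.g. {2}. So (X, τ) is disconnected.
Compute connected components by grouping points that agree on all clopens:
  component: {2}
  component: {1, 3, 4}
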